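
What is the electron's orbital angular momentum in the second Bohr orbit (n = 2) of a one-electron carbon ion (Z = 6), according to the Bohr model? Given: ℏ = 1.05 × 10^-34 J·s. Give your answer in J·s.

L_n = nℏ = 2 × 1.05 × 10^-34 = 2.10 × 10^-34 J·s

2.10 × 10^-34 J·s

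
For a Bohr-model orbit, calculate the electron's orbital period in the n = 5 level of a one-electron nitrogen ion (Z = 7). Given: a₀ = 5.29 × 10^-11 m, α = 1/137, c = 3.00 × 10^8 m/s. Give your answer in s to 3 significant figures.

r = n²a₀/Z = 5²·5.29 × 10^-11/7 = 1.89 × 10^-10 m
v = Zαc/n = 7·0.00730·3.00 × 10^8/5 = 3.07 × 10^6 m/s
T = 2πr/v = 3.87 × 10^-16 s

3.87 × 10^-16 s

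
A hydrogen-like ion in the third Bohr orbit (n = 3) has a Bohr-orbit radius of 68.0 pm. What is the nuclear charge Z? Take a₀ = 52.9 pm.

r_n = n²a₀/Z ⇒ Z = n²a₀/r = 3² × 52.9 / 68.0 ≈ 7.00
Z = 7

7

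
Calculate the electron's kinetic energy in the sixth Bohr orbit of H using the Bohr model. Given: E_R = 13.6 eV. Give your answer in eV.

For a Coulomb orbit the virial theorem gives K = −E_n.
E_n = −E_R·Z²/n², so K = E_R·Z²/n² = 13.6 × 1²/6² = 0.378 eV

0.378 eV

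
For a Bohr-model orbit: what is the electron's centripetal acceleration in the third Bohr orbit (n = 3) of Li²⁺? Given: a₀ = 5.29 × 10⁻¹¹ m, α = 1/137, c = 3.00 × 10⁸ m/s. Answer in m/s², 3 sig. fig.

3.02 × 10²² m/s²

r = n²a₀/Z = 1.59 × 10⁻¹⁰ m, v = Zαc/n = 2.19 × 10⁶ m/s
a = v²/r = (2.19 × 10⁶)² / 1.59 × 10⁻¹⁰ = 3.02 × 10²² m/s²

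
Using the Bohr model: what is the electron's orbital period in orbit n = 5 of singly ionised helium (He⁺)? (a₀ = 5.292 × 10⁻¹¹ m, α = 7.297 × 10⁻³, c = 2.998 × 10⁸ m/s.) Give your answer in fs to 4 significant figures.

4.750 fs

r = n²a₀/Z = 5²·5.292 × 10⁻¹¹/2 = 6.615 × 10⁻¹⁰ m
v = Zαc/n = 2·0.007297·2.998 × 10⁸/5 = 8.751 × 10⁵ m/s
T = 2πr/v = 4.750 × 10⁻¹⁵ s = 4.750 fs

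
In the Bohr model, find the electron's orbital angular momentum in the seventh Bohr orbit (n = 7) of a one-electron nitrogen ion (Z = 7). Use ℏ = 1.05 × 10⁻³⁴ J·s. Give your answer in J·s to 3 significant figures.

7.35 × 10⁻³⁴ J·s

L_n = nℏ = 7 × 1.05 × 10⁻³⁴ = 7.35 × 10⁻³⁴ J·s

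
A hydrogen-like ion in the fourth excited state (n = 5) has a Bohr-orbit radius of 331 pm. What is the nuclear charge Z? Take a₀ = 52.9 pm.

4

r_n = n²a₀/Z ⇒ Z = n²a₀/r = 5² × 52.9 / 331 ≈ 4.00
Z = 4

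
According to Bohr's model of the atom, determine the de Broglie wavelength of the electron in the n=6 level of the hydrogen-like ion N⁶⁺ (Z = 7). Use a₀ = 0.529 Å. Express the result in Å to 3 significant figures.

2.85 Å

The Bohr quantisation condition is nλ = 2πr_n.
r_n = n²a₀/Z = 2.72 Å
λ = 2πr_n/n = 2π·2.72/6 = 2.85 Å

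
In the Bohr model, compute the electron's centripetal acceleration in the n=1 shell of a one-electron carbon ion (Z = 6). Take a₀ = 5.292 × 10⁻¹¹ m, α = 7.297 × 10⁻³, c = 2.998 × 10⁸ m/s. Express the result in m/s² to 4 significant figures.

1.953 × 10²⁵ m/s²

r = n²a₀/Z = 8.820 × 10⁻¹² m, v = Zαc/n = 1.313 × 10⁷ m/s
a = v²/r = (1.313 × 10⁷)² / 8.820 × 10⁻¹² = 1.953 × 10²⁵ m/s²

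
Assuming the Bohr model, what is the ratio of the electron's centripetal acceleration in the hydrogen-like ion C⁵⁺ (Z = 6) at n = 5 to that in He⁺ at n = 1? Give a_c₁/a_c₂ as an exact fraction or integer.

a_c ∝ Z^3 · n^-4
a_c₁/a_c₂ = (6/2)^3 · (5/1)^-4 = 27/625

27/625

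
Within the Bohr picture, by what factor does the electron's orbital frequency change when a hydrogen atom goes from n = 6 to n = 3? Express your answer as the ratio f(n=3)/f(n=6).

8

f ∝ Z^2 · n^-3; with Z fixed, f ∝ n^-3.
f(n=3)/f(n=6) = (3/6)^-3 = 8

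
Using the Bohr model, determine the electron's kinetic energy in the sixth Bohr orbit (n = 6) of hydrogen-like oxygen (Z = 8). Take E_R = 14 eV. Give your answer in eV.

For a Coulomb orbit the virial theorem gives K = −E_n.
E_n = −E_R·Z²/n², so K = E_R·Z²/n² = 14 × 8²/6² = 25 eV

25 eV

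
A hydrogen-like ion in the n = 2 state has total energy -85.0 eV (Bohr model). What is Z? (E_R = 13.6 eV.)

5

E_n = −E_R Z²/n² ⇒ Z² = −E_n n²/E_R = 85.0 × 2² / 13.6 ≈ 25.00
Z = 5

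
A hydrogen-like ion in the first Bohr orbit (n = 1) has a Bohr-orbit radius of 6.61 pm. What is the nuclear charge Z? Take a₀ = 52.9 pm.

r_n = n²a₀/Z ⇒ Z = n²a₀/r = 1² × 52.9 / 6.61 ≈ 8.00
Z = 8

8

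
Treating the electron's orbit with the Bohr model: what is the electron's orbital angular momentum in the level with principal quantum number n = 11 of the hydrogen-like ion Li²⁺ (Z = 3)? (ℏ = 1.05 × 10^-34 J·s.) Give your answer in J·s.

L_n = nℏ = 11 × 1.05 × 10^-34 = 1.16 × 10^-33 J·s

1.16 × 10^-33 J·s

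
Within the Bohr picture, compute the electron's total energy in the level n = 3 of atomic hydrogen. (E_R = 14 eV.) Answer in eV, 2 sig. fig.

-1.6 eV

E_n = −E_R·Z²/n² = −14 × 1²/3² = -1.6 eV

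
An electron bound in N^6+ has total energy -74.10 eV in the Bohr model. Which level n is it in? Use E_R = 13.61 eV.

3

E_n = −E_R Z²/n² ⇒ n² = E_R Z²/(−E_n) = 13.61 × 7² / 74.10 ≈ 9.00
n = 3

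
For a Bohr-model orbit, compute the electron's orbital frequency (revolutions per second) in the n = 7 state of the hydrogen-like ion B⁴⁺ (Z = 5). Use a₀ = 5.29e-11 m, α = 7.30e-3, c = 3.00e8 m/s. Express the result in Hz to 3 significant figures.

4.80e14 Hz

r = n²a₀/Z = 5.18e-10 m, v = Zαc/n = 1.56e6 m/s
f = v/(2πr) = 4.80e14 Hz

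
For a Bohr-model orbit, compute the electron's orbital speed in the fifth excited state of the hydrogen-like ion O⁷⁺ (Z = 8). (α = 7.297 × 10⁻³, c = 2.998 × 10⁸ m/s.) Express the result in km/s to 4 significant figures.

2917 km/s

v_n = Zαc/n = 8 × 0.007297 × 2.998 × 10⁸ / 6
    = 2917 km/s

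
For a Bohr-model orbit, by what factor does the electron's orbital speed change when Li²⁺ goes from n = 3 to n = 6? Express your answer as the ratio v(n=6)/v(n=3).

v ∝ Z^1 · n^-1; with Z fixed, v ∝ n^-1.
v(n=6)/v(n=3) = (6/3)^-1 = 1/2

1/2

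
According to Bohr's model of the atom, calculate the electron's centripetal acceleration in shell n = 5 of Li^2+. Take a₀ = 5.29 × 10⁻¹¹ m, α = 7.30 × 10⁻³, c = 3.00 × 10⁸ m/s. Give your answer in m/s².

3.92 × 10²¹ m/s²

r = n²a₀/Z = 4.41 × 10⁻¹⁰ m, v = Zαc/n = 1.31 × 10⁶ m/s
a = v²/r = (1.31 × 10⁶)² / 4.41 × 10⁻¹⁰ = 3.92 × 10²¹ m/s²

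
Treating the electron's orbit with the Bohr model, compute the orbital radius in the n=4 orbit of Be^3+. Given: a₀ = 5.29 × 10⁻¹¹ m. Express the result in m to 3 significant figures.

2.12 × 10⁻¹⁰ m

r_n = n²a₀/Z = 4² × 5.29 × 10⁻¹¹ / 4
    = 16 × 5.29 × 10⁻¹¹ / 4 = 2.12 × 10⁻¹⁰ m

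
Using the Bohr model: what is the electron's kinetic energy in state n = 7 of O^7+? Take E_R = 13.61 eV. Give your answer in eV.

For a Coulomb orbit the virial theorem gives K = −E_n.
E_n = −E_R·Z²/n², so K = E_R·Z²/n² = 13.61 × 8²/7² = 17.78 eV

17.78 eV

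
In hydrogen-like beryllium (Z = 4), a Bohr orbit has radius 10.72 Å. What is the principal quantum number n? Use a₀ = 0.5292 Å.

9

r_n = n²a₀/Z ⇒ n² = rZ/a₀ = 10.72 × 4 / 0.5292 ≈ 81.03
n = 9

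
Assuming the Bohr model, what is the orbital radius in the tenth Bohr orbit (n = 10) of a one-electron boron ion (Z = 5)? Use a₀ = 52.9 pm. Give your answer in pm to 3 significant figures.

r_n = n²a₀/Z = 10² × 52.9 / 5
    = 100 × 52.9 / 5 = 1060 pm

1060 pm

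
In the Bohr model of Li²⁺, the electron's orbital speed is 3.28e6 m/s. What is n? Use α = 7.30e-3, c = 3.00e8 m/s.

2

v_n = Zαc/n ⇒ n = Zαc/v = 3 × 0.00730 × 3.00e8 / 3.28e6 ≈ 2.00
n = 2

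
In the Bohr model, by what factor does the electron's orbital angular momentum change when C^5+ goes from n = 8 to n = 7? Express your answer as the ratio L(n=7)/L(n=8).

L = nℏ depends only on n, so L ∝ n.
L(n=7)/L(n=8) = (7/8)^1 = 7/8

7/8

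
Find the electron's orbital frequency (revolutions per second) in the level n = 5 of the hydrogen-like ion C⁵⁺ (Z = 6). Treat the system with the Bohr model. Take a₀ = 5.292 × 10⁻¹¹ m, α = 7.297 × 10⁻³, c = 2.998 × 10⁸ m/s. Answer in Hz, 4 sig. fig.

r = n²a₀/Z = 2.205 × 10⁻¹⁰ m, v = Zαc/n = 2.625 × 10⁶ m/s
f = v/(2πr) = 1.895 × 10¹⁵ Hz

1.895 × 10¹⁵ Hz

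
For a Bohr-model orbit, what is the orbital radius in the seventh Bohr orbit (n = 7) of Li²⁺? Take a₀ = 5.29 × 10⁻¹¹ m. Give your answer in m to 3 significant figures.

r_n = n²a₀/Z = 7² × 5.29 × 10⁻¹¹ / 3
    = 49 × 5.29 × 10⁻¹¹ / 3 = 8.64 × 10⁻¹⁰ m

8.64 × 10⁻¹⁰ m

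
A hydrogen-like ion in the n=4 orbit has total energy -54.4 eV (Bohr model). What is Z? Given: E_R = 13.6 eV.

8

E_n = −E_R Z²/n² ⇒ Z² = −E_n n²/E_R = 54.4 × 4² / 13.6 ≈ 64.00
Z = 8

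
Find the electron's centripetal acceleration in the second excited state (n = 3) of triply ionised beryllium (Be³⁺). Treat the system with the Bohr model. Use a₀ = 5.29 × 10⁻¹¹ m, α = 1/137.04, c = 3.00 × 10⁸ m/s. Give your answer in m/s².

7.16 × 10²² m/s²

r = n²a₀/Z = 1.19 × 10⁻¹⁰ m, v = Zαc/n = 2.92 × 10⁶ m/s
a = v²/r = (2.92 × 10⁶)² / 1.19 × 10⁻¹⁰ = 7.16 × 10²² m/s²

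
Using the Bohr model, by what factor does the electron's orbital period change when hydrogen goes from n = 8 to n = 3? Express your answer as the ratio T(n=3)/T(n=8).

T ∝ Z^-2 · n^3; with Z fixed, T ∝ n^3.
T(n=3)/T(n=8) = (3/8)^3 = 27/512

27/512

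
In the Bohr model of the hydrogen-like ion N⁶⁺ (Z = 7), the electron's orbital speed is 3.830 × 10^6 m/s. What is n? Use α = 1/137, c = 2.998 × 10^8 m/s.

4

v_n = Zαc/n ⇒ n = Zαc/v = 7 × 0.007299 × 2.998 × 10^8 / 3.830 × 10^6 ≈ 4.00
n = 4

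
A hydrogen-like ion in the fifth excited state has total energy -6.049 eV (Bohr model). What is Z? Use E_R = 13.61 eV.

E_n = −E_R Z²/n² ⇒ Z² = −E_n n²/E_R = 6.049 × 6² / 13.61 ≈ 16.00
Z = 4

4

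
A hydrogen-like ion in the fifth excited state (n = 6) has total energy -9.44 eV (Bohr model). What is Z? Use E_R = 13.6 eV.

E_n = −E_R Z²/n² ⇒ Z² = −E_n n²/E_R = 9.44 × 6² / 13.6 ≈ 24.99
Z = 5

5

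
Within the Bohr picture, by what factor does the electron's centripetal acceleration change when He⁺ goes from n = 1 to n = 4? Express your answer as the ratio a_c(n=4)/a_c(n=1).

1/256

a_c ∝ Z^3 · n^-4; with Z fixed, a_c ∝ n^-4.
a_c(n=4)/a_c(n=1) = (4/1)^-4 = 1/256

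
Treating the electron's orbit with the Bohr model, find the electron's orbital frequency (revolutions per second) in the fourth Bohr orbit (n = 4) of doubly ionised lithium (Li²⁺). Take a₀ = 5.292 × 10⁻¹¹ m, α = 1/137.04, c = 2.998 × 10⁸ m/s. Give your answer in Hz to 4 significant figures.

9.252 × 10¹⁴ Hz

r = n²a₀/Z = 2.822 × 10⁻¹⁰ m, v = Zαc/n = 1.641 × 10⁶ m/s
f = v/(2πr) = 9.252 × 10¹⁴ Hz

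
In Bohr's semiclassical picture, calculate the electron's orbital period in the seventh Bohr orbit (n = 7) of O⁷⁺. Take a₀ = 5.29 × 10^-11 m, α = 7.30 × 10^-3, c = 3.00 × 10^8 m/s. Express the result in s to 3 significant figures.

r = n²a₀/Z = 7²·5.29 × 10^-11/8 = 3.24 × 10^-10 m
v = Zαc/n = 8·0.00730·3.00 × 10^8/7 = 2.50 × 10^6 m/s
T = 2πr/v = 8.13 × 10^-16 s

8.13 × 10^-16 s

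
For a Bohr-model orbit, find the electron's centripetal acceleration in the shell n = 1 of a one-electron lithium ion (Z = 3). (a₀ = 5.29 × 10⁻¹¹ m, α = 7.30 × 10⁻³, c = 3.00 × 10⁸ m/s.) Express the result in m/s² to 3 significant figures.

2.45 × 10²⁴ m/s²

r = n²a₀/Z = 1.76 × 10⁻¹¹ m, v = Zαc/n = 6.57 × 10⁶ m/s
a = v²/r = (6.57 × 10⁶)² / 1.76 × 10⁻¹¹ = 2.45 × 10²⁴ m/s²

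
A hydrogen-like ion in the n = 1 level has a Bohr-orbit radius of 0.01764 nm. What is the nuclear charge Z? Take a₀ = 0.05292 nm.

3

r_n = n²a₀/Z ⇒ Z = n²a₀/r = 1² × 0.05292 / 0.01764 ≈ 3.00
Z = 3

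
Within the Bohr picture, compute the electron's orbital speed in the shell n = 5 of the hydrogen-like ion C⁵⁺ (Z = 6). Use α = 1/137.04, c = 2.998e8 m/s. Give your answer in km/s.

2625 km/s

v_n = Zαc/n = 6 × 0.007297 × 2.998e8 / 5
    = 2625 km/s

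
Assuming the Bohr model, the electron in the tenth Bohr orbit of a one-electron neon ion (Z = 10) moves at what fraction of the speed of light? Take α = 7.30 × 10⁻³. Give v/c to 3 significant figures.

0.00730

v_n = Zαc/n, so v/c = Zα/n = 10 × 0.00730 / 10 = 0.00730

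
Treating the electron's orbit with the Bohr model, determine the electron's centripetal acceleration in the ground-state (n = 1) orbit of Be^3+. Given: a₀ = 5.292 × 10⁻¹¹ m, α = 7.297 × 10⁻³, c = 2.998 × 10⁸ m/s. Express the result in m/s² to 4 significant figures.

5.788 × 10²⁴ m/s²

r = n²a₀/Z = 1.323 × 10⁻¹¹ m, v = Zαc/n = 8.751 × 10⁶ m/s
a = v²/r = (8.751 × 10⁶)² / 1.323 × 10⁻¹¹ = 5.788 × 10²⁴ m/s²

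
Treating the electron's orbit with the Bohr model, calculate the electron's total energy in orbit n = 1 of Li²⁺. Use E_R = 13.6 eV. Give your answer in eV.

-122 eV

E_n = −E_R·Z²/n² = −13.6 × 3²/1² = -122 eV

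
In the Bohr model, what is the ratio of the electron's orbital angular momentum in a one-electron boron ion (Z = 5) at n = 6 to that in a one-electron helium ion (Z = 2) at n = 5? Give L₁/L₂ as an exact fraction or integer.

L = nℏ is independent of Z.
L₁/L₂ = n₁/n₂ = 6/5 = 6/5

6/5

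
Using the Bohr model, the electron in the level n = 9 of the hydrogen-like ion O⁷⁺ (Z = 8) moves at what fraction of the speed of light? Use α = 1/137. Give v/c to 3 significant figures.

0.00649

v_n = Zαc/n, so v/c = Zα/n = 8 × 0.00730 / 9 = 0.00649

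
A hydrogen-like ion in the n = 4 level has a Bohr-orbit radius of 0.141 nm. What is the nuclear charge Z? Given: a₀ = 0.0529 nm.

r_n = n²a₀/Z ⇒ Z = n²a₀/r = 4² × 0.0529 / 0.141 ≈ 6.00
Z = 6

6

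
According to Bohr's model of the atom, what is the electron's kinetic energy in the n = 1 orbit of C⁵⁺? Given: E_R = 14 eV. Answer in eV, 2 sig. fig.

For a Coulomb orbit the virial theorem gives K = −E_n.
E_n = −E_R·Z²/n², so K = E_R·Z²/n² = 14 × 6²/1² = 500 eV

500 eV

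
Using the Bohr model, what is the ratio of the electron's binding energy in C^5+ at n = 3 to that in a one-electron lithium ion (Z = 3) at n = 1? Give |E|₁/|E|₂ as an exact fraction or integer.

|E| ∝ Z^2 · n^-2
|E|₁/|E|₂ = (6/3)^2 · (3/1)^-2 = 4/9

4/9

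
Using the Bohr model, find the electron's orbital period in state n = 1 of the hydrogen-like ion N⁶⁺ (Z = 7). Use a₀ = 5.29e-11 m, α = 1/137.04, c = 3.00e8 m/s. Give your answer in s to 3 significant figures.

3.10e-18 s

r = n²a₀/Z = 1²·5.29e-11/7 = 7.56e-12 m
v = Zαc/n = 7·0.00730·3.00e8/1 = 1.53e7 m/s
T = 2πr/v = 3.10e-18 s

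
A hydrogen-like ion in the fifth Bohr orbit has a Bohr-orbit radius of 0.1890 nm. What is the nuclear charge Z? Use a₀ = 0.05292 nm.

7

r_n = n²a₀/Z ⇒ Z = n²a₀/r = 5² × 0.05292 / 0.1890 ≈ 7.00
Z = 7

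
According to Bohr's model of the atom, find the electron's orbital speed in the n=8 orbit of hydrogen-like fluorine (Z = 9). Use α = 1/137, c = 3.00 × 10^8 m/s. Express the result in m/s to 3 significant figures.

2.46 × 10^6 m/s

v_n = Zαc/n = 9 × 0.00730 × 3.00 × 10^8 / 8
    = 2.46 × 10^6 m/s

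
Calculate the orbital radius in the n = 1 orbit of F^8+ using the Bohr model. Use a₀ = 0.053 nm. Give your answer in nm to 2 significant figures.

r_n = n²a₀/Z = 1² × 0.053 / 9
    = 1 × 0.053 / 9 = 0.0059 nm

0.0059 nm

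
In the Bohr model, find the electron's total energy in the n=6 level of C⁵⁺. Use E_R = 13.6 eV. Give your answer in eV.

E_n = −E_R·Z²/n² = −13.6 × 6²/6² = -13.6 eV

-13.6 eV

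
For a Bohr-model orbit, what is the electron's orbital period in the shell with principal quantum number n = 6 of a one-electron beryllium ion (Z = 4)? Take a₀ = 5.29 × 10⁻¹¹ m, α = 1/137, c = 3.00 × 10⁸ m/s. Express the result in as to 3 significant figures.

2050 as

r = n²a₀/Z = 6²·5.29 × 10⁻¹¹/4 = 4.76 × 10⁻¹⁰ m
v = Zαc/n = 4·0.00730·3.00 × 10⁸/6 = 1.46 × 10⁶ m/s
T = 2πr/v = 2.05 × 10⁻¹⁵ s = 2050 as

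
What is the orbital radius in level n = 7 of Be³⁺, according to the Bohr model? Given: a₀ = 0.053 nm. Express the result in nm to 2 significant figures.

r_n = n²a₀/Z = 7² × 0.053 / 4
    = 49 × 0.053 / 4 = 0.65 nm

0.65 nm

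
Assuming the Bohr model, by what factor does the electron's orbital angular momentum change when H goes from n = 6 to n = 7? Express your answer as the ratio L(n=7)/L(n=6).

L = nℏ depends only on n, so L ∝ n.
L(n=7)/L(n=6) = (7/6)^1 = 7/6

7/6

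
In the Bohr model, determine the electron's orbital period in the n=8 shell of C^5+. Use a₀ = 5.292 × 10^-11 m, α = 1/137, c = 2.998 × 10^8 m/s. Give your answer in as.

2161 as

r = n²a₀/Z = 8²·5.292 × 10^-11/6 = 5.645 × 10^-10 m
v = Zαc/n = 6·0.007299·2.998 × 10^8/8 = 1.641 × 10^6 m/s
T = 2πr/v = 2.161 × 10^-15 s = 2161 as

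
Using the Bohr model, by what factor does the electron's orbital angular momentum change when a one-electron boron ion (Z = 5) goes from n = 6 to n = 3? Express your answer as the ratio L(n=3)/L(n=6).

1/2

L = nℏ depends only on n, so L ∝ n.
L(n=3)/L(n=6) = (3/6)^1 = 1/2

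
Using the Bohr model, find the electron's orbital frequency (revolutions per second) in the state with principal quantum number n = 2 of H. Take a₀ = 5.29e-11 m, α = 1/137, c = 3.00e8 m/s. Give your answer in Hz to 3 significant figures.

8.24e14 Hz

r = n²a₀/Z = 2.12e-10 m, v = Zαc/n = 1.09e6 m/s
f = v/(2πr) = 8.24e14 Hz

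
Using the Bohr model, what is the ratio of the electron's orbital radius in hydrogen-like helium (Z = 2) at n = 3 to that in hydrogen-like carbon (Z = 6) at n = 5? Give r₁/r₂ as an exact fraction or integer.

r ∝ Z^-1 · n^2
r₁/r₂ = (2/6)^-1 · (3/5)^2 = 27/25

27/25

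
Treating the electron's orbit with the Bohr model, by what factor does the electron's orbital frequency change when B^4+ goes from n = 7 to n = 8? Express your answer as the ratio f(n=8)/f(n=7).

f ∝ Z^2 · n^-3; with Z fixed, f ∝ n^-3.
f(n=8)/f(n=7) = (8/7)^-3 = 343/512

343/512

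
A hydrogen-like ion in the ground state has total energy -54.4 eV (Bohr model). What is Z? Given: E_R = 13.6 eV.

E_n = −E_R Z²/n² ⇒ Z² = −E_n n²/E_R = 54.4 × 1² / 13.6 ≈ 4.00
Z = 2

2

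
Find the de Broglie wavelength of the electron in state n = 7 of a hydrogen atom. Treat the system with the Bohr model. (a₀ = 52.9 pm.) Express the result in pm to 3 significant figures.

The Bohr quantisation condition is nλ = 2πr_n.
r_n = n²a₀/Z = 2590 pm
λ = 2πr_n/n = 2π·2590/7 = 2330 pm

2330 pm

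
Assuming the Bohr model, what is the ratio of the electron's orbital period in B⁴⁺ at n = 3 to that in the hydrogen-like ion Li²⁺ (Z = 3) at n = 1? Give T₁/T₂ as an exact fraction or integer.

243/25

T ∝ Z^-2 · n^3
T₁/T₂ = (5/3)^-2 · (3/1)^3 = 243/25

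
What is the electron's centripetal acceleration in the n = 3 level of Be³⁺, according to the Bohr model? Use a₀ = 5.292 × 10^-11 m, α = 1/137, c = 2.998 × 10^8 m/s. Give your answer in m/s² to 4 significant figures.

7.150 × 10^22 m/s²

r = n²a₀/Z = 1.191 × 10^-10 m, v = Zαc/n = 2.918 × 10^6 m/s
a = v²/r = (2.918 × 10^6)² / 1.191 × 10^-10 = 7.150 × 10^22 m/s²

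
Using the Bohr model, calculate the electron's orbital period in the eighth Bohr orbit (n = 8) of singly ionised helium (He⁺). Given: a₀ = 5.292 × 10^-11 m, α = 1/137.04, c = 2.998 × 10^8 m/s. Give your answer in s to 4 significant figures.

1.945 × 10^-14 s

r = n²a₀/Z = 8²·5.292 × 10^-11/2 = 1.693 × 10^-9 m
v = Zαc/n = 2·0.007297·2.998 × 10^8/8 = 5.469 × 10^5 m/s
T = 2πr/v = 1.945 × 10^-14 s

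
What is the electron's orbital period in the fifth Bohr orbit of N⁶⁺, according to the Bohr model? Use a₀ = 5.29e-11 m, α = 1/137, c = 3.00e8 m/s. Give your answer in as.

r = n²a₀/Z = 5²·5.29e-11/7 = 1.89e-10 m
v = Zαc/n = 7·0.00730·3.00e8/5 = 3.07e6 m/s
T = 2πr/v = 3.87e-16 s = 387 as

387 as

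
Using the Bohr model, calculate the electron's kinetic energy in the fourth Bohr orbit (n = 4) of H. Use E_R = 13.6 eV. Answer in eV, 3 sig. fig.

For a Coulomb orbit the virial theorem gives K = −E_n.
E_n = −E_R·Z²/n², so K = E_R·Z²/n² = 13.6 × 1²/4² = 0.850 eV

0.850 eV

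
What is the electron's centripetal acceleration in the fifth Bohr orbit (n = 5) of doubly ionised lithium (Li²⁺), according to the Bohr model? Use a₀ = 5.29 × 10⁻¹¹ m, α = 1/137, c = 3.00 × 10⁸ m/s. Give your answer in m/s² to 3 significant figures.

r = n²a₀/Z = 4.41 × 10⁻¹⁰ m, v = Zαc/n = 1.31 × 10⁶ m/s
a = v²/r = (1.31 × 10⁶)² / 4.41 × 10⁻¹⁰ = 3.92 × 10²¹ m/s²

3.92 × 10²¹ m/s²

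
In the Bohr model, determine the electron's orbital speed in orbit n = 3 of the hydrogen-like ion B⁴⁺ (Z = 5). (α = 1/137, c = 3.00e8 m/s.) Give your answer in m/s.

3.65e6 m/s

v_n = Zαc/n = 5 × 0.00730 × 3.00e8 / 3
    = 3.65e6 m/s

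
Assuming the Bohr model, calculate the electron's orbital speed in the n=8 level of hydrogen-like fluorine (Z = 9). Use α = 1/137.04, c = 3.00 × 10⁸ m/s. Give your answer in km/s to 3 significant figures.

v_n = Zαc/n = 9 × 0.00730 × 3.00 × 10⁸ / 8
    = 2460 km/s

2460 km/s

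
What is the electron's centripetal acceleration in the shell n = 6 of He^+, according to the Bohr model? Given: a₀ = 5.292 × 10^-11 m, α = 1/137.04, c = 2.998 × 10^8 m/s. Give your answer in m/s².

r = n²a₀/Z = 9.526 × 10^-10 m, v = Zαc/n = 7.292 × 10^5 m/s
a = v²/r = (7.292 × 10^5)² / 9.526 × 10^-10 = 5.583 × 10^20 m/s²

5.583 × 10^20 m/s²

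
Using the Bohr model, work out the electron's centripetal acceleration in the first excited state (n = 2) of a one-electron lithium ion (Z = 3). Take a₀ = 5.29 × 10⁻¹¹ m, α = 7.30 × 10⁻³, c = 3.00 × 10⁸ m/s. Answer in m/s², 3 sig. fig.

r = n²a₀/Z = 7.05 × 10⁻¹¹ m, v = Zαc/n = 3.29 × 10⁶ m/s
a = v²/r = (3.29 × 10⁶)² / 7.05 × 10⁻¹¹ = 1.53 × 10²³ m/s²

1.53 × 10²³ m/s²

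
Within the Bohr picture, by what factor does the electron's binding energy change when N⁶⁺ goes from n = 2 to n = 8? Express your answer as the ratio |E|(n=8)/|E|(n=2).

|E| ∝ Z^2 · n^-2; with Z fixed, |E| ∝ n^-2.
|E|(n=8)/|E|(n=2) = (8/2)^-2 = 1/16

1/16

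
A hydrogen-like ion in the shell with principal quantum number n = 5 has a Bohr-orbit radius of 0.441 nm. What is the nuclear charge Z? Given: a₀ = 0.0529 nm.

3

r_n = n²a₀/Z ⇒ Z = n²a₀/r = 5² × 0.0529 / 0.441 ≈ 3.00
Z = 3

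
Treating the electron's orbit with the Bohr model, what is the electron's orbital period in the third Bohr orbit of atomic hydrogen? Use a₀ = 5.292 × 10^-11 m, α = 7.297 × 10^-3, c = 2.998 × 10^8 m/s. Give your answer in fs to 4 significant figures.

4.104 fs

r = n²a₀/Z = 3²·5.292 × 10^-11/1 = 4.763 × 10^-10 m
v = Zαc/n = 1·0.007297·2.998 × 10^8/3 = 7.292 × 10^5 m/s
T = 2πr/v = 4.104 × 10^-15 s = 4.104 fs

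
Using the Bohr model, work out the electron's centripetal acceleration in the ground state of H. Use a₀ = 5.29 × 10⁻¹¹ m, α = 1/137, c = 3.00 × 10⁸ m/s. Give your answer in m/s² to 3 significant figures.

9.06 × 10²² m/s²

r = n²a₀/Z = 5.29 × 10⁻¹¹ m, v = Zαc/n = 2.19 × 10⁶ m/s
a = v²/r = (2.19 × 10⁶)² / 5.29 × 10⁻¹¹ = 9.06 × 10²² m/s²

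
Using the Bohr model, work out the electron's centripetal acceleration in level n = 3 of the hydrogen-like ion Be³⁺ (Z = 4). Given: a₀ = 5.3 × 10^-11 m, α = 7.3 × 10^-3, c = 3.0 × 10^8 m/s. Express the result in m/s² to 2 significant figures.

7.2 × 10^22 m/s²

r = n²a₀/Z = 1.2 × 10^-10 m, v = Zαc/n = 2.9 × 10^6 m/s
a = v²/r = (2.9 × 10^6)² / 1.2 × 10^-10 = 7.2 × 10^22 m/s²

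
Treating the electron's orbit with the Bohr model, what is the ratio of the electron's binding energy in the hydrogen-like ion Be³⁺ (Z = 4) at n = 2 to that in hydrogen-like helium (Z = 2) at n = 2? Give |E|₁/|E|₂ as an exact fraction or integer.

4

|E| ∝ Z^2 · n^-2
|E|₁/|E|₂ = (4/2)^2 · (2/2)^-2 = 4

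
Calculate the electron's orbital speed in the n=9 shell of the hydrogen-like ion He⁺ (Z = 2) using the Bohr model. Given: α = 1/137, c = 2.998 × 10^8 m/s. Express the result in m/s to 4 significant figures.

v_n = Zαc/n = 2 × 0.007299 × 2.998 × 10^8 / 9
    = 4.863 × 10^5 m/s

4.863 × 10^5 m/s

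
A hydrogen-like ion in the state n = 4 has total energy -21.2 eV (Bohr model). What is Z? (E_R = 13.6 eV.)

5

E_n = −E_R Z²/n² ⇒ Z² = −E_n n²/E_R = 21.2 × 4² / 13.6 ≈ 24.94
Z = 5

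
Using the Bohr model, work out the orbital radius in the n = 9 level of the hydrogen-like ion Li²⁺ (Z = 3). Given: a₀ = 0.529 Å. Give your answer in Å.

14.3 Å

r_n = n²a₀/Z = 9² × 0.529 / 3
    = 81 × 0.529 / 3 = 14.3 Å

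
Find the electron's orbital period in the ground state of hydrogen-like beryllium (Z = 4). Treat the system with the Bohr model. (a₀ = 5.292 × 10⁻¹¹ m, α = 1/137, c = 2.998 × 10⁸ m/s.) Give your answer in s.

r = n²a₀/Z = 1²·5.292 × 10⁻¹¹/4 = 1.323 × 10⁻¹¹ m
v = Zαc/n = 4·0.007299·2.998 × 10⁸/1 = 8.753 × 10⁶ m/s
T = 2πr/v = 9.497 × 10⁻¹⁸ s

9.497 × 10⁻¹⁸ s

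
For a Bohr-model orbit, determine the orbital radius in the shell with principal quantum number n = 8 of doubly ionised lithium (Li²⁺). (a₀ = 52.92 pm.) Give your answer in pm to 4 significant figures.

1129 pm

r_n = n²a₀/Z = 8² × 52.92 / 3
    = 64 × 52.92 / 3 = 1129 pm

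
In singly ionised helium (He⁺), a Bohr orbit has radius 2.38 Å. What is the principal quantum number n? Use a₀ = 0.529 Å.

r_n = n²a₀/Z ⇒ n² = rZ/a₀ = 2.38 × 2 / 0.529 ≈ 9.00
n = 3

3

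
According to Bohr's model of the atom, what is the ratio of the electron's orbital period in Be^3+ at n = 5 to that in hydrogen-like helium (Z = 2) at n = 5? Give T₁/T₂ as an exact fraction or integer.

1/4

T ∝ Z^-2 · n^3
T₁/T₂ = (4/2)^-2 · (5/5)^3 = 1/4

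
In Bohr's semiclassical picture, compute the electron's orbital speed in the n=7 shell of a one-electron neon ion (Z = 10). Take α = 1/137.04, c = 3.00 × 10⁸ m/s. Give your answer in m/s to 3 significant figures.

v_n = Zαc/n = 10 × 0.00730 × 3.00 × 10⁸ / 7
    = 3.13 × 10⁶ m/s

3.13 × 10⁶ m/s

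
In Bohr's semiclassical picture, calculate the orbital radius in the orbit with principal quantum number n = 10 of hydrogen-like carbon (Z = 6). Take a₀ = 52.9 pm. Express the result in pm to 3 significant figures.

882 pm

r_n = n²a₀/Z = 10² × 52.9 / 6
    = 100 × 52.9 / 6 = 882 pm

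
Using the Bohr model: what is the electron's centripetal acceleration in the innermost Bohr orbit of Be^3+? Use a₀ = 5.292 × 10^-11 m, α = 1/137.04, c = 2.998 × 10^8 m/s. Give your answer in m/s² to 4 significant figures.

r = n²a₀/Z = 1.323 × 10^-11 m, v = Zαc/n = 8.751 × 10^6 m/s
a = v²/r = (8.751 × 10^6)² / 1.323 × 10^-11 = 5.788 × 10^24 m/s²

5.788 × 10^24 m/s²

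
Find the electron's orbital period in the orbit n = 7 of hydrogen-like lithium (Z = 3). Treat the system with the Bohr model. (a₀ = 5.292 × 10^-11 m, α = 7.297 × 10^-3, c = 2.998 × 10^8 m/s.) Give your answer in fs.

5.793 fs

r = n²a₀/Z = 7²·5.292 × 10^-11/3 = 8.644 × 10^-10 m
v = Zαc/n = 3·0.007297·2.998 × 10^8/7 = 9.376 × 10^5 m/s
T = 2πr/v = 5.793 × 10^-15 s = 5.793 fs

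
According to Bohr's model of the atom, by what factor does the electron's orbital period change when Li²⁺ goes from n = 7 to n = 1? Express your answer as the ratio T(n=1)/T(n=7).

1/343

T ∝ Z^-2 · n^3; with Z fixed, T ∝ n^3.
T(n=1)/T(n=7) = (1/7)^3 = 1/343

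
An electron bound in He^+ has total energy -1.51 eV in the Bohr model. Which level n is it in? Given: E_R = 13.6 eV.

6

E_n = −E_R Z²/n² ⇒ n² = E_R Z²/(−E_n) = 13.6 × 2² / 1.51 ≈ 36.03
n = 6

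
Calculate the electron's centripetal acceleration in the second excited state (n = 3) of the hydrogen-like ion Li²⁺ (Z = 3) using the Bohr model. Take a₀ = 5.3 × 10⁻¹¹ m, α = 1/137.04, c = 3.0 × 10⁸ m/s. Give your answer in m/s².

3.0 × 10²² m/s²

r = n²a₀/Z = 1.6 × 10⁻¹⁰ m, v = Zαc/n = 2.2 × 10⁶ m/s
a = v²/r = (2.2 × 10⁶)² / 1.6 × 10⁻¹⁰ = 3.0 × 10²² m/s²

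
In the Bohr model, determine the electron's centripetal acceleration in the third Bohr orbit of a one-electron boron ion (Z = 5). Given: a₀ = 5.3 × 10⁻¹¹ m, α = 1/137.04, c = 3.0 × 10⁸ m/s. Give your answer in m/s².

1.4 × 10²³ m/s²

r = n²a₀/Z = 9.5 × 10⁻¹¹ m, v = Zαc/n = 3.6 × 10⁶ m/s
a = v²/r = (3.6 × 10⁶)² / 9.5 × 10⁻¹¹ = 1.4 × 10²³ m/s²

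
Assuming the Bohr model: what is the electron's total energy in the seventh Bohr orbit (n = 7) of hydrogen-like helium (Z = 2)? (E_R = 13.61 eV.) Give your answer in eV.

E_n = −E_R·Z²/n² = −13.61 × 2²/7² = -1.111 eV

-1.111 eV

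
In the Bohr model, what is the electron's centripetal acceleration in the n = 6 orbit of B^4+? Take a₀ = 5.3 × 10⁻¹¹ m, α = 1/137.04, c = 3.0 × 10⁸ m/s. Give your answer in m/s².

8.7 × 10²¹ m/s²

r = n²a₀/Z = 3.8 × 10⁻¹⁰ m, v = Zαc/n = 1.8 × 10⁶ m/s
a = v²/r = (1.8 × 10⁶)² / 3.8 × 10⁻¹⁰ = 8.7 × 10²¹ m/s²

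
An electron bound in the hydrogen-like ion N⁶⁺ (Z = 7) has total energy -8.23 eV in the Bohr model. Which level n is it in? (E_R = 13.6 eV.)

9

E_n = −E_R Z²/n² ⇒ n² = E_R Z²/(−E_n) = 13.6 × 7² / 8.23 ≈ 80.97
n = 9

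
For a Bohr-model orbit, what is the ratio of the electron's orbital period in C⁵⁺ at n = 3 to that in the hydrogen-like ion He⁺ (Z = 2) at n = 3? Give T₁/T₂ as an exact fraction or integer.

T ∝ Z^-2 · n^3
T₁/T₂ = (6/2)^-2 · (3/3)^3 = 1/9

1/9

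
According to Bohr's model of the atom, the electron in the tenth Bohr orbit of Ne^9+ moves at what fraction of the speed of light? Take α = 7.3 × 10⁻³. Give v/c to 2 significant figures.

v_n = Zαc/n, so v/c = Zα/n = 10 × 0.0073 / 10 = 0.0073

0.0073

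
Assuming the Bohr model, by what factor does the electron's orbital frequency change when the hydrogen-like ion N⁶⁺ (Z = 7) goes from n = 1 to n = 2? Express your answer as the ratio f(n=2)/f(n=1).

f ∝ Z^2 · n^-3; with Z fixed, f ∝ n^-3.
f(n=2)/f(n=1) = (2/1)^-3 = 1/8

1/8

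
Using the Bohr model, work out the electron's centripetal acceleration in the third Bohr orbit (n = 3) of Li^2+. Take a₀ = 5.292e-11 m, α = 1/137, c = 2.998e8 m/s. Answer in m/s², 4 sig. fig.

3.016e22 m/s²

r = n²a₀/Z = 1.588e-10 m, v = Zαc/n = 2.188e6 m/s
a = v²/r = (2.188e6)² / 1.588e-10 = 3.016e22 m/s²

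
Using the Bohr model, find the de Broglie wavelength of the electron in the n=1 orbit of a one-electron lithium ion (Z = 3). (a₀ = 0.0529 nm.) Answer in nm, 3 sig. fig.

The Bohr quantisation condition is nλ = 2πr_n.
r_n = n²a₀/Z = 0.0176 nm
λ = 2πr_n/n = 2π·0.0176/1 = 0.111 nm

0.111 nm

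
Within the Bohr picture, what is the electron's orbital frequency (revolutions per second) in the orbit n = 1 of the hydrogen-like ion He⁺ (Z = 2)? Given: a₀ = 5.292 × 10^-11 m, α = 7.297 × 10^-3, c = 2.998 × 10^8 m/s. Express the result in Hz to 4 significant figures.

r = n²a₀/Z = 2.646 × 10^-11 m, v = Zαc/n = 4.375 × 10^6 m/s
f = v/(2πr) = 2.632 × 10^16 Hz

2.632 × 10^16 Hz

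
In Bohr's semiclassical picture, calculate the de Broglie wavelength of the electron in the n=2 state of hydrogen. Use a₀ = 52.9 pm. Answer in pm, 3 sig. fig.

The Bohr quantisation condition is nλ = 2πr_n.
r_n = n²a₀/Z = 212 pm
λ = 2πr_n/n = 2π·212/2 = 665 pm

665 pm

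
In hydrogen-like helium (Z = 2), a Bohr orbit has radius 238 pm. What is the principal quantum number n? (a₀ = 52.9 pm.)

3

r_n = n²a₀/Z ⇒ n² = rZ/a₀ = 238 × 2 / 52.9 ≈ 9.00
n = 3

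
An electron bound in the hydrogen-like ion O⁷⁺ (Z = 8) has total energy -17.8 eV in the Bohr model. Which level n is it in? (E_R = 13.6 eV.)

7

E_n = −E_R Z²/n² ⇒ n² = E_R Z²/(−E_n) = 13.6 × 8² / 17.8 ≈ 48.90
n = 7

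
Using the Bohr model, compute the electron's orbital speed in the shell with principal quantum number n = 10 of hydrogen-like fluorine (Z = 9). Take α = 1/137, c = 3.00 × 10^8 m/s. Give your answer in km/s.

1970 km/s

v_n = Zαc/n = 9 × 0.00730 × 3.00 × 10^8 / 10
    = 1970 km/s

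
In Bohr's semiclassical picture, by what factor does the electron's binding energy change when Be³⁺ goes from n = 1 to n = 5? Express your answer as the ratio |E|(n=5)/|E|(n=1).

1/25

|E| ∝ Z^2 · n^-2; with Z fixed, |E| ∝ n^-2.
|E|(n=5)/|E|(n=1) = (5/1)^-2 = 1/25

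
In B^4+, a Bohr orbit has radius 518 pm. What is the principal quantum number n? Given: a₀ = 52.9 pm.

7

r_n = n²a₀/Z ⇒ n² = rZ/a₀ = 518 × 5 / 52.9 ≈ 48.96
n = 7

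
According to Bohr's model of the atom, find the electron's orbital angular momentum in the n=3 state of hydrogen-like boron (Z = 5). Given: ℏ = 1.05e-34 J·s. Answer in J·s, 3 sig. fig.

3.15e-34 J·s

L_n = nℏ = 3 × 1.05e-34 = 3.15e-34 J·s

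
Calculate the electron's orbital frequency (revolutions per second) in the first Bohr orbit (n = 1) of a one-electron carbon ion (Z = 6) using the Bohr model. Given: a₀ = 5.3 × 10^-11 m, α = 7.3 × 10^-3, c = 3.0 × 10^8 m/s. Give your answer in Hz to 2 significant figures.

r = n²a₀/Z = 8.8 × 10^-12 m, v = Zαc/n = 1.3 × 10^7 m/s
f = v/(2πr) = 2.4 × 10^17 Hz

2.4 × 10^17 Hz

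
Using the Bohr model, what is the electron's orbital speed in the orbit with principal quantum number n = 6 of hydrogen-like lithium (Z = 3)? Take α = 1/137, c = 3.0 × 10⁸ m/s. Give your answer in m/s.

1.1 × 10⁶ m/s

v_n = Zαc/n = 3 × 0.0073 × 3.0 × 10⁸ / 6
    = 1.1 × 10⁶ m/s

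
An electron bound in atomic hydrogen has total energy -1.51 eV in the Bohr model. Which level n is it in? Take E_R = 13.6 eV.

3

E_n = −E_R Z²/n² ⇒ n² = E_R Z²/(−E_n) = 13.6 × 1² / 1.51 ≈ 9.01
n = 3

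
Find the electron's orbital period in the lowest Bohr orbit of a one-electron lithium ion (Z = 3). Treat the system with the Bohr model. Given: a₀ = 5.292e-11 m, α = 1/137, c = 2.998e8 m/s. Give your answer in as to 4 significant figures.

r = n²a₀/Z = 1²·5.292e-11/3 = 1.764e-11 m
v = Zαc/n = 3·0.007299·2.998e8/1 = 6.565e6 m/s
T = 2πr/v = 1.688e-17 s = 16.88 as

16.88 as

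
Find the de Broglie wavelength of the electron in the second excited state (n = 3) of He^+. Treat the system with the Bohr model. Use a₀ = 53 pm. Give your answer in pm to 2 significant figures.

500 pm

The Bohr quantisation condition is nλ = 2πr_n.
r_n = n²a₀/Z = 240 pm
λ = 2πr_n/n = 2π·240/3 = 500 pm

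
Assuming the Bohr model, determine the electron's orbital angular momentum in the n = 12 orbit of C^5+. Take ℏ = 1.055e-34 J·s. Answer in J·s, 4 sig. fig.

1.266e-33 J·s

L_n = nℏ = 12 × 1.055e-34 = 1.266e-33 J·s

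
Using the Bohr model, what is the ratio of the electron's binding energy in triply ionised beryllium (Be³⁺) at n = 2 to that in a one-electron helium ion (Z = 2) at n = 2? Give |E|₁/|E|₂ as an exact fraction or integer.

4

|E| ∝ Z^2 · n^-2
|E|₁/|E|₂ = (4/2)^2 · (2/2)^-2 = 4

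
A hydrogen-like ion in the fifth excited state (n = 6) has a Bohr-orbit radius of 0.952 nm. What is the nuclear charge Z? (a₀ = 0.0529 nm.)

2

r_n = n²a₀/Z ⇒ Z = n²a₀/r = 6² × 0.0529 / 0.952 ≈ 2.00
Z = 2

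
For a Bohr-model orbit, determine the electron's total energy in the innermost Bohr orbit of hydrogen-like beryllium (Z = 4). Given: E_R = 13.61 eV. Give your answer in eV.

E_n = −E_R·Z²/n² = −13.61 × 4²/1² = -217.8 eV

-217.8 eV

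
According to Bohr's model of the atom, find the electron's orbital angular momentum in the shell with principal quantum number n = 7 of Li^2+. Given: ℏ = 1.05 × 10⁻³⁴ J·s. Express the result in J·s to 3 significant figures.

7.35 × 10⁻³⁴ J·s

L_n = nℏ = 7 × 1.05 × 10⁻³⁴ = 7.35 × 10⁻³⁴ J·s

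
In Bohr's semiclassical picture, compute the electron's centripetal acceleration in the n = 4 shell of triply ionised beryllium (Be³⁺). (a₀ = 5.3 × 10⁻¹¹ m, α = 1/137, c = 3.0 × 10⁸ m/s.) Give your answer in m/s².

r = n²a₀/Z = 2.1 × 10⁻¹⁰ m, v = Zαc/n = 2.2 × 10⁶ m/s
a = v²/r = (2.2 × 10⁶)² / 2.1 × 10⁻¹⁰ = 2.3 × 10²² m/s²

2.3 × 10²² m/s²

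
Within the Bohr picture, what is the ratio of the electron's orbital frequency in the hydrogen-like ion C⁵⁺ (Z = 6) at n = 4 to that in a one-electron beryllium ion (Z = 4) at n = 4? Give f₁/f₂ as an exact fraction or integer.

9/4

f ∝ Z^2 · n^-3
f₁/f₂ = (6/4)^2 · (4/4)^-3 = 9/4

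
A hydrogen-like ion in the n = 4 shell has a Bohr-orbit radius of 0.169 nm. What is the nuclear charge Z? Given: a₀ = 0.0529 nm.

r_n = n²a₀/Z ⇒ Z = n²a₀/r = 4² × 0.0529 / 0.169 ≈ 5.01
Z = 5

5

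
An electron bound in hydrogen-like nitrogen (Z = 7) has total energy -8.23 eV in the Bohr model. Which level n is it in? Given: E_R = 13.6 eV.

9

E_n = −E_R Z²/n² ⇒ n² = E_R Z²/(−E_n) = 13.6 × 7² / 8.23 ≈ 80.97
n = 9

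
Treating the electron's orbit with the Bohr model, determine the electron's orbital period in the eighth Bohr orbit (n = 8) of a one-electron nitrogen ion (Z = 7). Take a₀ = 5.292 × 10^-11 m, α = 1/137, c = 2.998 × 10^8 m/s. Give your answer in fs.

1.588 fs

r = n²a₀/Z = 8²·5.292 × 10^-11/7 = 4.838 × 10^-10 m
v = Zαc/n = 7·0.007299·2.998 × 10^8/8 = 1.915 × 10^6 m/s
T = 2πr/v = 1.588 × 10^-15 s = 1.588 fs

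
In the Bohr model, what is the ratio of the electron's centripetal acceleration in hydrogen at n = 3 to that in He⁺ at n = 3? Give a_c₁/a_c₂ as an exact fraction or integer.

a_c ∝ Z^3 · n^-4
a_c₁/a_c₂ = (1/2)^3 · (3/3)^-4 = 1/8

1/8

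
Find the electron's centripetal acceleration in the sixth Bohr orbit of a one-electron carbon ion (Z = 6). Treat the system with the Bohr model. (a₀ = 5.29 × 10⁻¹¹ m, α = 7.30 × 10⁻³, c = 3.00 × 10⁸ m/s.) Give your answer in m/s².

1.51 × 10²² m/s²

r = n²a₀/Z = 3.17 × 10⁻¹⁰ m, v = Zαc/n = 2.19 × 10⁶ m/s
a = v²/r = (2.19 × 10⁶)² / 3.17 × 10⁻¹⁰ = 1.51 × 10²² m/s²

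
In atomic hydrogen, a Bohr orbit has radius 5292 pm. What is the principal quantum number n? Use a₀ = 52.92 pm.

r_n = n²a₀/Z ⇒ n² = rZ/a₀ = 5292 × 1 / 52.92 ≈ 100.00
n = 10

10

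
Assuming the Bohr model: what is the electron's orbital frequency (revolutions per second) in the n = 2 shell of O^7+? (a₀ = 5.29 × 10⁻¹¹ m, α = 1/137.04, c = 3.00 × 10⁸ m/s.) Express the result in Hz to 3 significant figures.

5.27 × 10¹⁶ Hz

r = n²a₀/Z = 2.65 × 10⁻¹¹ m, v = Zαc/n = 8.76 × 10⁶ m/s
f = v/(2πr) = 5.27 × 10¹⁶ Hz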